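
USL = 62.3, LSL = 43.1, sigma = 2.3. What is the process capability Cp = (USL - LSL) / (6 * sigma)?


Cp = (62.3 - 43.1) / (6 * 2.3)

1.39


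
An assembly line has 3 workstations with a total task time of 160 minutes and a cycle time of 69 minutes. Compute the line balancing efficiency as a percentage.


Formula: Efficiency = Sum of Task Times / (N_stations * CT) * 100
Total station capacity = 3 stations * 69 min = 207 min
Efficiency = 160 / 207 * 100 = 77.3%

77.3%


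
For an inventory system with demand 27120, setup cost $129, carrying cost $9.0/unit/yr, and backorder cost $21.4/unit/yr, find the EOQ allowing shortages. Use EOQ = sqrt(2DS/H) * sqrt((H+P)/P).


Formula: EOQ* = sqrt(2DS/H) * sqrt((H+P)/P)
Base EOQ = sqrt(2*27120*129/9.0) = 881.73 units
Correction = sqrt((9.0+21.4)/21.4) = 1.19187
EOQ* = 881.73 * 1.19187 = 1050.9 units

1050.9 units


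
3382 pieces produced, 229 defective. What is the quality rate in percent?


Formula: Quality Rate = Good Pieces / Total Pieces * 100
Good pieces = 3382 - 229 = 3153
QR = 3153 / 3382 * 100 = 93.2%

93.2%


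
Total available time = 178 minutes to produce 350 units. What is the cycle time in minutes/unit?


Formula: CT = Available Time / Number of Units
CT = 178 min / 350 units
CT = 0.51 min/unit

0.51 min/unit


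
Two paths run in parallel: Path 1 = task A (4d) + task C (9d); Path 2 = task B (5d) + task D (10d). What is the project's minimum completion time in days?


Path 1 = 4 + 9 = 13 days
Path 2 = 5 + 10 = 15 days
Duration = max(13, 15) = 15 days

15 days


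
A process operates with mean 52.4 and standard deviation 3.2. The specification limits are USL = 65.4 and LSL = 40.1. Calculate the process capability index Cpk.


Cpu = (65.4 - 52.4) / (3 * 3.2) = 1.35
Cpl = (52.4 - 40.1) / (3 * 3.2) = 1.28
Cpk = min(1.35, 1.28) = 1.28

1.28


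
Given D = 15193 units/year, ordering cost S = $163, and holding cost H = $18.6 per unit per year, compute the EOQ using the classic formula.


Formula: EOQ = sqrt(2 * D * S / H)
Numerator: 2 * 15193 * 163 = 4952918
2DS/H = 4952918 / 18.6 = 266285.9
EOQ = sqrt(266285.9) = 516.0 units

516.0 units


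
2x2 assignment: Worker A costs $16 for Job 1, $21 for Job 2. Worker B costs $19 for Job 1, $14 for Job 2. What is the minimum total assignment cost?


Option 1: A->1 + B->2 = $16 + $14 = $30
Option 2: A->2 + B->1 = $21 + $19 = $40
Min cost = min($30, $40) = $30

$30


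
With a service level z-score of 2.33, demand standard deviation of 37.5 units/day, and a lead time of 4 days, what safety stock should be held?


Formula: SS = z * sigma_d * sqrt(LT)
sqrt(LT) = sqrt(4) = 2.0
SS = 2.33 * 37.5 * 2.0
SS = 174.8 units

174.8 units


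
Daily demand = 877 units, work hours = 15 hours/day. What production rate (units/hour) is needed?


Formula: Production Rate = Daily Demand / Available Hours
Rate = 877 units/day / 15 hours/day
Rate = 58.5 units/hour

58.5 units/hour


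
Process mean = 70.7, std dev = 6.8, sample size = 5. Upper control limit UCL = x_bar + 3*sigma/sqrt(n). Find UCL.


UCL = 70.7 + 3 * 6.8 / sqrt(5)

79.82


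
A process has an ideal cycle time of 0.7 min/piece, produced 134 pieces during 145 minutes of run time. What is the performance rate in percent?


Formula: Performance = (Ideal CT * Total Count) / Run Time * 100
Ideal output time = 0.7 * 134 = 93.8 min
Performance = 93.8 / 145 * 100 = 64.7%

64.7%


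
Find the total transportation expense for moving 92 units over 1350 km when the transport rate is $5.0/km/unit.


TC = dist * cost * units = 1350 * 5.0 * 92 = $621000.00

$621000.00


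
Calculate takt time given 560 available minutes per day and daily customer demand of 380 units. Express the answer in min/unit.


Formula: Takt Time = Available Production Time / Customer Demand
Takt = 560 min/day / 380 units/day
Takt = 1.47 min/unit

1.47 min/unit


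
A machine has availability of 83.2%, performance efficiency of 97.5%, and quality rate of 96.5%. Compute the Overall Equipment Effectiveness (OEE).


Formula: OEE = Availability * Performance * Quality / 10000
A * P = 83.2% * 97.5% / 100 = 81.12%
OEE = 81.12% * 96.5% / 100 = 78.3%

78.3%


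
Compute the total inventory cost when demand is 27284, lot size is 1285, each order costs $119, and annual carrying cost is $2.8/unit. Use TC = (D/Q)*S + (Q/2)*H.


TC = 27284/1285 * 119 + 1285/2 * 2.8

$4325.69


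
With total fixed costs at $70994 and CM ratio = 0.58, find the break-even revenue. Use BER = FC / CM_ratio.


Formula: BER = Fixed Costs / Contribution Margin Ratio
BER = $70994 / 0.58
BER = $122403.45 (to the nearest cent)

$122403.45


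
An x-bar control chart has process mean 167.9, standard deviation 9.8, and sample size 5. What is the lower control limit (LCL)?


LCL = 167.9 - 3 * 9.8 / sqrt(5)

154.75


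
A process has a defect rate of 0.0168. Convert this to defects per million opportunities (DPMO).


DPMO = defect_rate * 1000000 = 0.0168 * 1000000

16800


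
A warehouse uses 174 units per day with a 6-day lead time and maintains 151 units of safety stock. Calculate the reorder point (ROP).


Formula: ROP = (Daily Demand * Lead Time) + Safety Stock
Demand during lead time = 174 * 6 = 1044 units
ROP = 1044 + 151 = 1195 units

1195 units


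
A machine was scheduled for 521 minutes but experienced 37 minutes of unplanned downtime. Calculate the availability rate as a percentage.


Formula: Availability = (Planned Time - Downtime) / Planned Time * 100
Uptime = 521 - 37 = 484 min
Availability = 484 / 521 * 100 = 92.9%

92.9%


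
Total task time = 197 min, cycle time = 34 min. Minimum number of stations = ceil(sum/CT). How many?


Formula: N_min = ceil(Sum of Task Times / Cycle Time)
N_min = ceil(197 min / 34 min) = ceil(5.7941)
N_min = 6 stations

6


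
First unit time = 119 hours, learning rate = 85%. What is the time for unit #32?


Formula: T_n = T_1 * (learning_rate)^(log2(n)) where learning_rate = rate/100
Doublings = log2(32) = 5
T_n = 119 * 0.85^5
T_n = 119 * 0.4437 = 52.8 hours

52.8 hours


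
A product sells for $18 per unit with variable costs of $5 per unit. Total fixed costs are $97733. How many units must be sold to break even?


Formula: BEQ = Fixed Costs / (Price - Variable Cost)
Contribution margin = $18 - $5 = $13/unit
BEQ = ceil($97733 / $13/unit) = ceil(7517.92) = 7518 units

7518 units


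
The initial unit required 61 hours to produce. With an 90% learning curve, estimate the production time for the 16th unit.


Formula: T_n = T_1 * (learning_rate)^(log2(n)) where learning_rate = rate/100
Doublings = log2(16) = 4
T_n = 61 * 0.9^4
T_n = 61 * 0.6561 = 40.0 hours

40.0 hours


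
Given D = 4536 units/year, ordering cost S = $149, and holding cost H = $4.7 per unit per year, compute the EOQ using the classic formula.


Formula: EOQ = sqrt(2 * D * S / H)
Numerator: 2 * 4536 * 149 = 1351728
2DS/H = 1351728 / 4.7 = 287601.7
EOQ = sqrt(287601.7) = 536.3 units

536.3 units


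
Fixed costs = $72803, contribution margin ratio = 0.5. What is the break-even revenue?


Formula: BER = Fixed Costs / Contribution Margin Ratio
BER = $72803 / 0.5
BER = $145606.00 (to the nearest cent)

$145606.00


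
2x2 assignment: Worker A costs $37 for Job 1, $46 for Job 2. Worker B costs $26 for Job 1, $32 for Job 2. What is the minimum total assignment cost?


Option 1: A->1 + B->2 = $37 + $32 = $69
Option 2: A->2 + B->1 = $46 + $26 = $72
Min cost = min($69, $72) = $69

$69


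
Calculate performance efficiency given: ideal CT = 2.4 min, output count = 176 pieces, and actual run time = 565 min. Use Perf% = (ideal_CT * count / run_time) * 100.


Formula: Performance = (Ideal CT * Total Count) / Run Time * 100
Ideal output time = 2.4 * 176 = 422.4 min
Performance = 422.4 / 565 * 100 = 74.8%

74.8%


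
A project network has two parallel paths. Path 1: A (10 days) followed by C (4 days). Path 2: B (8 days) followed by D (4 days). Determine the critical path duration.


Path 1 = 10 + 4 = 14 days
Path 2 = 8 + 4 = 12 days
Duration = max(14, 12) = 14 days

14 days


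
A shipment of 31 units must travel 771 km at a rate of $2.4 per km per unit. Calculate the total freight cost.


TC = dist * cost * units = 771 * 2.4 * 31 = $57362.40

$57362.40


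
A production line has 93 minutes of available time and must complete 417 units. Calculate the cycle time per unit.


Formula: CT = Available Time / Number of Units
CT = 93 min / 417 units
CT = 0.22 min/unit

0.22 min/unit


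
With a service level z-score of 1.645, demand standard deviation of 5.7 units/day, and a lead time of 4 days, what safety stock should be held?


Formula: SS = z * sigma_d * sqrt(LT)
sqrt(LT) = sqrt(4) = 2.0
SS = 1.645 * 5.7 * 2.0
SS = 18.8 units

18.8 units


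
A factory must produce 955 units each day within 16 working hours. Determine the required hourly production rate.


Formula: Production Rate = Daily Demand / Available Hours
Rate = 955 units/day / 16 hours/day
Rate = 59.7 units/hour

59.7 units/hour


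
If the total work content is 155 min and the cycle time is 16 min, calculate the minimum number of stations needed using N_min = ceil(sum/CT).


Formula: N_min = ceil(Sum of Task Times / Cycle Time)
N_min = ceil(155 min / 16 min) = ceil(9.6875)
N_min = 10 stations

10


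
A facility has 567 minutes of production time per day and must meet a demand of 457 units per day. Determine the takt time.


Formula: Takt Time = Available Production Time / Customer Demand
Takt = 567 min/day / 457 units/day
Takt = 1.24 min/unit

1.24 min/unit


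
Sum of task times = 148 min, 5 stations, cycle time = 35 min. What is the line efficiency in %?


Formula: Efficiency = Sum of Task Times / (N_stations * CT) * 100
Total station capacity = 5 stations * 35 min = 175 min
Efficiency = 148 / 175 * 100 = 84.6%

84.6%


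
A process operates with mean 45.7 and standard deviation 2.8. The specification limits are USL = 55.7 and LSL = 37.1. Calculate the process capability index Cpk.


Cpu = (55.7 - 45.7) / (3 * 2.8) = 1.19
Cpl = (45.7 - 37.1) / (3 * 2.8) = 1.02
Cpk = min(1.19, 1.02) = 1.02

1.02


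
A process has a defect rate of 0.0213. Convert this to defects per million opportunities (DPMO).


DPMO = defect_rate * 1000000 = 0.0213 * 1000000

21300


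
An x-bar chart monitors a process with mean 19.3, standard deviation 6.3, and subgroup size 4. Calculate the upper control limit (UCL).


UCL = 19.3 + 3 * 6.3 / sqrt(4)

28.75


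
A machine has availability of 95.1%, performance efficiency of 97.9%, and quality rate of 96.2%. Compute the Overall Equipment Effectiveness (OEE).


Formula: OEE = Availability * Performance * Quality / 10000
A * P = 95.1% * 97.9% / 100 = 93.1%
OEE = 93.1% * 96.2% / 100 = 89.6%

89.6%


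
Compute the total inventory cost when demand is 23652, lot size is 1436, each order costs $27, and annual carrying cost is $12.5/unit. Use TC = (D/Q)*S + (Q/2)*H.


TC = 23652/1436 * 27 + 1436/2 * 12.5

$9419.71


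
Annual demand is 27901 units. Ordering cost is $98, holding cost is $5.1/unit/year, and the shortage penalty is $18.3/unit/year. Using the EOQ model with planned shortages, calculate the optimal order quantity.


Formula: EOQ* = sqrt(2DS/H) * sqrt((H+P)/P)
Base EOQ = sqrt(2*27901*98/5.1) = 1035.51 units
Correction = sqrt((5.1+18.3)/18.3) = 1.13079
EOQ* = 1035.51 * 1.13079 = 1170.9 units

1170.9 units


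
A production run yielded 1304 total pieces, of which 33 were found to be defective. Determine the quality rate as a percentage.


Formula: Quality Rate = Good Pieces / Total Pieces * 100
Good pieces = 1304 - 33 = 1271
QR = 1271 / 1304 * 100 = 97.5%

97.5%


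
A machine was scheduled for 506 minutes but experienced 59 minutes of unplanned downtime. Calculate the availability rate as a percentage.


Formula: Availability = (Planned Time - Downtime) / Planned Time * 100
Uptime = 506 - 59 = 447 min
Availability = 447 / 506 * 100 = 88.3%

88.3%


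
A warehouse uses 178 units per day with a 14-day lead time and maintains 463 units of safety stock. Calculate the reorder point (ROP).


Formula: ROP = (Daily Demand * Lead Time) + Safety Stock
Demand during lead time = 178 * 14 = 2492 units
ROP = 2492 + 463 = 2955 units

2955 units


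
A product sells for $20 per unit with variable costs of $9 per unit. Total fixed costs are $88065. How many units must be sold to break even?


Formula: BEQ = Fixed Costs / (Price - Variable Cost)
Contribution margin = $20 - $9 = $11/unit
BEQ = ceil($88065 / $11/unit) = ceil(8005.91) = 8006 units

8006 units


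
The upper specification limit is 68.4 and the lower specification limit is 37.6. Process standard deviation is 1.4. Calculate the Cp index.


Cp = (68.4 - 37.6) / (6 * 1.4)

3.67


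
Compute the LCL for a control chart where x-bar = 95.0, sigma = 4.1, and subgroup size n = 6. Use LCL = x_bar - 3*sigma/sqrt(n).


LCL = 95.0 - 3 * 4.1 / sqrt(6)

89.98


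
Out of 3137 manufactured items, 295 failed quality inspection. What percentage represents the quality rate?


Formula: Quality Rate = Good Pieces / Total Pieces * 100
Good pieces = 3137 - 295 = 2842
QR = 2842 / 3137 * 100 = 90.6%

90.6%


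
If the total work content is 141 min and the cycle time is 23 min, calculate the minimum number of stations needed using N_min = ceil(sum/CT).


Formula: N_min = ceil(Sum of Task Times / Cycle Time)
N_min = ceil(141 min / 23 min) = ceil(6.1304)
N_min = 7 stations

7


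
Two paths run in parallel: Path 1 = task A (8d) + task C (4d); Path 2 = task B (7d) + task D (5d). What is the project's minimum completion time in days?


Path 1 = 8 + 4 = 12 days
Path 2 = 7 + 5 = 12 days
Duration = max(12, 12) = 12 days

12 days


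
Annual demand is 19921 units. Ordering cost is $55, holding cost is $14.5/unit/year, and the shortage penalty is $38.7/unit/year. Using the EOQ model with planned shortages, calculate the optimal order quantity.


Formula: EOQ* = sqrt(2DS/H) * sqrt((H+P)/P)
Base EOQ = sqrt(2*19921*55/14.5) = 388.75 units
Correction = sqrt((14.5+38.7)/38.7) = 1.17247
EOQ* = 388.75 * 1.17247 = 455.8 units

455.8 units


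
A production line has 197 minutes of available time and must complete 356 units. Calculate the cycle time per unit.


Formula: CT = Available Time / Number of Units
CT = 197 min / 356 units
CT = 0.55 min/unit

0.55 min/unit


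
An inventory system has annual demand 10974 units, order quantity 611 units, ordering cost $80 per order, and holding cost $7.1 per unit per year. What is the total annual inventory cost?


TC = 10974/611 * 80 + 611/2 * 7.1

$3605.91


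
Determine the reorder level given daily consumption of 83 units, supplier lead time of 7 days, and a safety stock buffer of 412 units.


Formula: ROP = (Daily Demand * Lead Time) + Safety Stock
Demand during lead time = 83 * 7 = 581 units
ROP = 581 + 412 = 993 units

993 units


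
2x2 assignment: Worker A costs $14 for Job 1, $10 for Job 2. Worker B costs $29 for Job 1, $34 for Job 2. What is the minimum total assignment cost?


Option 1: A->1 + B->2 = $14 + $34 = $48
Option 2: A->2 + B->1 = $10 + $29 = $39
Min cost = min($48, $39) = $39

$39


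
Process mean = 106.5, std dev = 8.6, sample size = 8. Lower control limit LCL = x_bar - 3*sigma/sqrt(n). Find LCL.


LCL = 106.5 - 3 * 8.6 / sqrt(8)

97.38


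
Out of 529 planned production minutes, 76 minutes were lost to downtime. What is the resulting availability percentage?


Formula: Availability = (Planned Time - Downtime) / Planned Time * 100
Uptime = 529 - 76 = 453 min
Availability = 453 / 529 * 100 = 85.6%

85.6%


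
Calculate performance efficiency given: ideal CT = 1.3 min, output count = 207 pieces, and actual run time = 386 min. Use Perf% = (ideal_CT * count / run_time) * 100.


Formula: Performance = (Ideal CT * Total Count) / Run Time * 100
Ideal output time = 1.3 * 207 = 269.1 min
Performance = 269.1 / 386 * 100 = 69.7%

69.7%


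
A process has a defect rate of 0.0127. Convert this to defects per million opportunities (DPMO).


DPMO = defect_rate * 1000000 = 0.0127 * 1000000

12700


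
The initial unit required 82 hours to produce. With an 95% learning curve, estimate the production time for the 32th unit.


Formula: T_n = T_1 * (learning_rate)^(log2(n)) where learning_rate = rate/100
Doublings = log2(32) = 5
T_n = 82 * 0.95^5
T_n = 82 * 0.7738 = 63.5 hours

63.5 hours


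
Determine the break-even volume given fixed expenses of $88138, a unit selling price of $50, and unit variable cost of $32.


Formula: BEQ = Fixed Costs / (Price - Variable Cost)
Contribution margin = $50 - $32 = $18/unit
BEQ = ceil($88138 / $18/unit) = ceil(4896.56) = 4897 units

4897 units


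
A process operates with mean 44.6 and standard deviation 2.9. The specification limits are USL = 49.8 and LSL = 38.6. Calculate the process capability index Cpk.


Cpu = (49.8 - 44.6) / (3 * 2.9) = 0.6
Cpl = (44.6 - 38.6) / (3 * 2.9) = 0.69
Cpk = min(0.6, 0.69) = 0.6

0.6


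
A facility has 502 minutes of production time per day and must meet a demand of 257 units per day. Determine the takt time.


Formula: Takt Time = Available Production Time / Customer Demand
Takt = 502 min/day / 257 units/day
Takt = 1.95 min/unit

1.95 min/unit


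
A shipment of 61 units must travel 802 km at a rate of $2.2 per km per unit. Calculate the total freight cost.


TC = dist * cost * units = 802 * 2.2 * 61 = $107628.40

$107628.40


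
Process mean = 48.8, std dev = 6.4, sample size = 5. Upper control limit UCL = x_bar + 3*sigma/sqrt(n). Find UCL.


UCL = 48.8 + 3 * 6.4 / sqrt(5)

57.39


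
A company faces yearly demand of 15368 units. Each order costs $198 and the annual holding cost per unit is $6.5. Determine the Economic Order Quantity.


Formula: EOQ = sqrt(2 * D * S / H)
Numerator: 2 * 15368 * 198 = 6085728
2DS/H = 6085728 / 6.5 = 936265.8
EOQ = sqrt(936265.8) = 967.6 units

967.6 units


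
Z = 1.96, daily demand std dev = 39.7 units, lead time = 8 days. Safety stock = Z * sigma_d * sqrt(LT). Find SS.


Formula: SS = z * sigma_d * sqrt(LT)
sqrt(LT) = sqrt(8) = 2.8284
SS = 1.96 * 39.7 * 2.8284
SS = 220.1 units

220.1 units


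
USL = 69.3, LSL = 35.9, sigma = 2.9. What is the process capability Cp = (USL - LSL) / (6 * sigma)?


Cp = (69.3 - 35.9) / (6 * 2.9)

1.92


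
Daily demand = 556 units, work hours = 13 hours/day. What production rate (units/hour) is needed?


Formula: Production Rate = Daily Demand / Available Hours
Rate = 556 units/day / 13 hours/day
Rate = 42.8 units/hour

42.8 units/hour


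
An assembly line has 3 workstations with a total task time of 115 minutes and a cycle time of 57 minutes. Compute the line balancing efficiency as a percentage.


Formula: Efficiency = Sum of Task Times / (N_stations * CT) * 100
Total station capacity = 3 stations * 57 min = 171 min
Efficiency = 115 / 171 * 100 = 67.3%

67.3%


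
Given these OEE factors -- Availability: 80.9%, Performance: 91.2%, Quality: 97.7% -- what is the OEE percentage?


Formula: OEE = Availability * Performance * Quality / 10000
A * P = 80.9% * 91.2% / 100 = 73.78%
OEE = 73.78% * 97.7% / 100 = 72.1%

72.1%


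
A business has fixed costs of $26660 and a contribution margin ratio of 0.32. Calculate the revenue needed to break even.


Formula: BER = Fixed Costs / Contribution Margin Ratio
BER = $26660 / 0.32
BER = $83312.50 (to the nearest cent)

$83312.50


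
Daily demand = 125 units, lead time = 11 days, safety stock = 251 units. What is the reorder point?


Formula: ROP = (Daily Demand * Lead Time) + Safety Stock
Demand during lead time = 125 * 11 = 1375 units
ROP = 1375 + 251 = 1626 units

1626 units


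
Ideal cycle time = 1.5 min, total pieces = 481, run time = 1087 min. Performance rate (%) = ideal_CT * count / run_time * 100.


Formula: Performance = (Ideal CT * Total Count) / Run Time * 100
Ideal output time = 1.5 * 481 = 721.5 min
Performance = 721.5 / 1087 * 100 = 66.4%

66.4%


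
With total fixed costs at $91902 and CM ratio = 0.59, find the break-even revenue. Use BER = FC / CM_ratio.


Formula: BER = Fixed Costs / Contribution Margin Ratio
BER = $91902 / 0.59
BER = $155766.10 (to the nearest cent)

$155766.10


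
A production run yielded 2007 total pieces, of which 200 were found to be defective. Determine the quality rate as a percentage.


Formula: Quality Rate = Good Pieces / Total Pieces * 100
Good pieces = 2007 - 200 = 1807
QR = 1807 / 2007 * 100 = 90.0%

90.0%


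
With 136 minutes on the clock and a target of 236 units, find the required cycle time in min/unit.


Formula: CT = Available Time / Number of Units
CT = 136 min / 236 units
CT = 0.58 min/unit

0.58 min/unit


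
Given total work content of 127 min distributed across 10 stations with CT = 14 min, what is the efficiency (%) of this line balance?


Formula: Efficiency = Sum of Task Times / (N_stations * CT) * 100
Total station capacity = 10 stations * 14 min = 140 min
Efficiency = 127 / 140 * 100 = 90.7%

90.7%


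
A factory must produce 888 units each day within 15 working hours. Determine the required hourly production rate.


Formula: Production Rate = Daily Demand / Available Hours
Rate = 888 units/day / 15 hours/day
Rate = 59.2 units/hour

59.2 units/hour


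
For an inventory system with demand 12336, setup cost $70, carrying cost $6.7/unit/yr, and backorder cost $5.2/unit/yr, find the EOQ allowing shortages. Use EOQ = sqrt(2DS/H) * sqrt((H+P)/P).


Formula: EOQ* = sqrt(2DS/H) * sqrt((H+P)/P)
Base EOQ = sqrt(2*12336*70/6.7) = 507.71 units
Correction = sqrt((6.7+5.2)/5.2) = 1.51277
EOQ* = 507.71 * 1.51277 = 768.0 units

768.0 units


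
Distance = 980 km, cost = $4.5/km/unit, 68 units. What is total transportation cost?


TC = dist * cost * units = 980 * 4.5 * 68 = $299880.00

$299880.00


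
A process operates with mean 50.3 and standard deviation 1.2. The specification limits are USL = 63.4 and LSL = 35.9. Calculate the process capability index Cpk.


Cpu = (63.4 - 50.3) / (3 * 1.2) = 3.64
Cpl = (50.3 - 35.9) / (3 * 1.2) = 4.0
Cpk = min(3.64, 4.0) = 3.64

3.64


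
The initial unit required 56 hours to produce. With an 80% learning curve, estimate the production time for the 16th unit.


Formula: T_n = T_1 * (learning_rate)^(log2(n)) where learning_rate = rate/100
Doublings = log2(16) = 4
T_n = 56 * 0.8^4
T_n = 56 * 0.4096 = 22.9 hours

22.9 hours


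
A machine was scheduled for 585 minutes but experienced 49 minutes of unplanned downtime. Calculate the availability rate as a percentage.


Formula: Availability = (Planned Time - Downtime) / Planned Time * 100
Uptime = 585 - 49 = 536 min
Availability = 536 / 585 * 100 = 91.6%

91.6%


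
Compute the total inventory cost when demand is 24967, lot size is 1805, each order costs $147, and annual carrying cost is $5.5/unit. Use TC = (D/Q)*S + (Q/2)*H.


TC = 24967/1805 * 147 + 1805/2 * 5.5

$6997.07


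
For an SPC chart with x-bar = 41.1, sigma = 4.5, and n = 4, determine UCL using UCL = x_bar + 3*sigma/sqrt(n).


UCL = 41.1 + 3 * 4.5 / sqrt(4)

47.85


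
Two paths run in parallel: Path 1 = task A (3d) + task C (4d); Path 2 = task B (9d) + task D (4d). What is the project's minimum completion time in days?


Path 1 = 3 + 4 = 7 days
Path 2 = 9 + 4 = 13 days
Duration = max(7, 13) = 13 days

13 days


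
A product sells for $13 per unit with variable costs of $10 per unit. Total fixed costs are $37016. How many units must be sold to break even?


Formula: BEQ = Fixed Costs / (Price - Variable Cost)
Contribution margin = $13 - $10 = $3/unit
BEQ = ceil($37016 / $3/unit) = ceil(12338.67) = 12339 units

12339 units


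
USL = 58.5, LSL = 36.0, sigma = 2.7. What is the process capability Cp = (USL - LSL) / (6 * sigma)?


Cp = (58.5 - 36.0) / (6 * 2.7)

1.39


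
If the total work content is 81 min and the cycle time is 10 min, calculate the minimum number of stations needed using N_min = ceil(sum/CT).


Formula: N_min = ceil(Sum of Task Times / Cycle Time)
N_min = ceil(81 min / 10 min) = ceil(8.1)
N_min = 9 stations

9


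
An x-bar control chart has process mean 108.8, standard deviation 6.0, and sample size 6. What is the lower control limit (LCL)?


LCL = 108.8 - 3 * 6.0 / sqrt(6)

101.45


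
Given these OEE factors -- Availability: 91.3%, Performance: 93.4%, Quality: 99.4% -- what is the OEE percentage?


Formula: OEE = Availability * Performance * Quality / 10000
A * P = 91.3% * 93.4% / 100 = 85.27%
OEE = 85.27% * 99.4% / 100 = 84.8%

84.8%


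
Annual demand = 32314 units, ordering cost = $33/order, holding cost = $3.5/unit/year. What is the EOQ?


Formula: EOQ = sqrt(2 * D * S / H)
Numerator: 2 * 32314 * 33 = 2132724
2DS/H = 2132724 / 3.5 = 609349.7
EOQ = sqrt(609349.7) = 780.6 units

780.6 units


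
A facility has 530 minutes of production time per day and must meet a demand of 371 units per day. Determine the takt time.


Formula: Takt Time = Available Production Time / Customer Demand
Takt = 530 min/day / 371 units/day
Takt = 1.43 min/unit

1.43 min/unit


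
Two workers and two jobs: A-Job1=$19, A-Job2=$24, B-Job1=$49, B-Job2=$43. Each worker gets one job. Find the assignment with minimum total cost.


Option 1: A->1 + B->2 = $19 + $43 = $62
Option 2: A->2 + B->1 = $24 + $49 = $73
Min cost = min($62, $73) = $62

$62


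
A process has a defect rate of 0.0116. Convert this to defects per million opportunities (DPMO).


DPMO = defect_rate * 1000000 = 0.0116 * 1000000

11600


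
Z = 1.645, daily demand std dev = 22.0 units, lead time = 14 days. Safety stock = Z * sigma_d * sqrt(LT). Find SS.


Formula: SS = z * sigma_d * sqrt(LT)
sqrt(LT) = sqrt(14) = 3.7417
SS = 1.645 * 22.0 * 3.7417
SS = 135.4 units

135.4 units


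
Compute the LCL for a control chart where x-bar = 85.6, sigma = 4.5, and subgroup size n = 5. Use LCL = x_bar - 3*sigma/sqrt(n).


LCL = 85.6 - 3 * 4.5 / sqrt(5)

79.56


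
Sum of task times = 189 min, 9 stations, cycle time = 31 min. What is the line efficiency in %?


Formula: Efficiency = Sum of Task Times / (N_stations * CT) * 100
Total station capacity = 9 stations * 31 min = 279 min
Efficiency = 189 / 279 * 100 = 67.7%

67.7%


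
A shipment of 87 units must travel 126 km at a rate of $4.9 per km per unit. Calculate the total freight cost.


TC = dist * cost * units = 126 * 4.9 * 87 = $53713.80

$53713.80


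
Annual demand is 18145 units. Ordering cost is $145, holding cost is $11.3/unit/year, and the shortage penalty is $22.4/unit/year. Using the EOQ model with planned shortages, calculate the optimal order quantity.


Formula: EOQ* = sqrt(2DS/H) * sqrt((H+P)/P)
Base EOQ = sqrt(2*18145*145/11.3) = 682.4 units
Correction = sqrt((11.3+22.4)/22.4) = 1.22657
EOQ* = 682.4 * 1.22657 = 837.0 units

837.0 units


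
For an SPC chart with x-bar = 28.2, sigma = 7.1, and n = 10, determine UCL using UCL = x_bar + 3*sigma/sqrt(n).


UCL = 28.2 + 3 * 7.1 / sqrt(10)

34.94


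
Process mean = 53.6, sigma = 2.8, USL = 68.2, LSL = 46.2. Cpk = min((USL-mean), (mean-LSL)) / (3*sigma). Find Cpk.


Cpu = (68.2 - 53.6) / (3 * 2.8) = 1.74
Cpl = (53.6 - 46.2) / (3 * 2.8) = 0.88
Cpk = min(1.74, 0.88) = 0.88

0.88


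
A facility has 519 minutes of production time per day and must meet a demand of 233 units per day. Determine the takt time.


Formula: Takt Time = Available Production Time / Customer Demand
Takt = 519 min/day / 233 units/day
Takt = 2.23 min/unit

2.23 min/unit


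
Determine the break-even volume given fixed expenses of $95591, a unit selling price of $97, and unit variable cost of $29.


Formula: BEQ = Fixed Costs / (Price - Variable Cost)
Contribution margin = $97 - $29 = $68/unit
BEQ = ceil($95591 / $68/unit) = ceil(1405.75) = 1406 units

1406 units


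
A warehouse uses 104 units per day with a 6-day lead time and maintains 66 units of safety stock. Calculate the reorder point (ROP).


Formula: ROP = (Daily Demand * Lead Time) + Safety Stock
Demand during lead time = 104 * 6 = 624 units
ROP = 624 + 66 = 690 units

690 units


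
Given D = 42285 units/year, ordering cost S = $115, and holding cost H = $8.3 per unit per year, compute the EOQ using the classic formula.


Formula: EOQ = sqrt(2 * D * S / H)
Numerator: 2 * 42285 * 115 = 9725550
2DS/H = 9725550 / 8.3 = 1171753.0
EOQ = sqrt(1171753.0) = 1082.5 units

1082.5 units


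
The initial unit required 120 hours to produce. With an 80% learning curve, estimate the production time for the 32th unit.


Formula: T_n = T_1 * (learning_rate)^(log2(n)) where learning_rate = rate/100
Doublings = log2(32) = 5
T_n = 120 * 0.8^5
T_n = 120 * 0.3277 = 39.3 hours

39.3 hours


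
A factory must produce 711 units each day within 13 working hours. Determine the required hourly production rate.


Formula: Production Rate = Daily Demand / Available Hours
Rate = 711 units/day / 13 hours/day
Rate = 54.7 units/hour

54.7 units/hour


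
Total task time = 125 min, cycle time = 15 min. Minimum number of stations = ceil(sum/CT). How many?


Formula: N_min = ceil(Sum of Task Times / Cycle Time)
N_min = ceil(125 min / 15 min) = ceil(8.3333)
N_min = 9 stations

9


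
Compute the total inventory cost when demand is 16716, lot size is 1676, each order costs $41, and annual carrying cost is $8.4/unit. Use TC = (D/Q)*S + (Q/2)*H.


TC = 16716/1676 * 41 + 1676/2 * 8.4

$7448.12


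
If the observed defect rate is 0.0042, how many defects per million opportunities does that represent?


DPMO = defect_rate * 1000000 = 0.0042 * 1000000

4200


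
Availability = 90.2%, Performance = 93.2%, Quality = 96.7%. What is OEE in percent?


Formula: OEE = Availability * Performance * Quality / 10000
A * P = 90.2% * 93.2% / 100 = 84.07%
OEE = 84.07% * 96.7% / 100 = 81.3%

81.3%


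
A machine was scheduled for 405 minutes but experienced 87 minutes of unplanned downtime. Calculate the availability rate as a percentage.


Formula: Availability = (Planned Time - Downtime) / Planned Time * 100
Uptime = 405 - 87 = 318 min
Availability = 318 / 405 * 100 = 78.5%

78.5%


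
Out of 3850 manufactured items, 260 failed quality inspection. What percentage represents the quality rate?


Formula: Quality Rate = Good Pieces / Total Pieces * 100
Good pieces = 3850 - 260 = 3590
QR = 3590 / 3850 * 100 = 93.2%

93.2%


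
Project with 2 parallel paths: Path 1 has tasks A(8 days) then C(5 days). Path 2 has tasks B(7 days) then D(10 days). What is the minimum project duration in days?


Path 1 = 8 + 5 = 13 days
Path 2 = 7 + 10 = 17 days
Duration = max(13, 17) = 17 days

17 days


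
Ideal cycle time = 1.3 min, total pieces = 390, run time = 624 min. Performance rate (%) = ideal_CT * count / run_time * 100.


Formula: Performance = (Ideal CT * Total Count) / Run Time * 100
Ideal output time = 1.3 * 390 = 507.0 min
Performance = 507.0 / 624 * 100 = 81.3%

81.3%


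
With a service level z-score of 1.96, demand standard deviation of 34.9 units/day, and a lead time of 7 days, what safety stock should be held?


Formula: SS = z * sigma_d * sqrt(LT)
sqrt(LT) = sqrt(7) = 2.6458
SS = 1.96 * 34.9 * 2.6458
SS = 181.0 units

181.0 units


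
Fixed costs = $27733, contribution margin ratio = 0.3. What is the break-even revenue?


Formula: BER = Fixed Costs / Contribution Margin Ratio
BER = $27733 / 0.3
BER = $92443.33 (to the nearest cent)

$92443.33


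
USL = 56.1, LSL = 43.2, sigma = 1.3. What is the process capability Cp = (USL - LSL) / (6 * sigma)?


Cp = (56.1 - 43.2) / (6 * 1.3)

1.65


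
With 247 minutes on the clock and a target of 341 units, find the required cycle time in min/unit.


Formula: CT = Available Time / Number of Units
CT = 247 min / 341 units
CT = 0.72 min/unit

0.72 min/unit


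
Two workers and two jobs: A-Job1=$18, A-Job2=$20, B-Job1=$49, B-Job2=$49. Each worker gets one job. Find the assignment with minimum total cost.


Option 1: A->1 + B->2 = $18 + $49 = $67
Option 2: A->2 + B->1 = $20 + $49 = $69
Min cost = min($67, $69) = $67

$67


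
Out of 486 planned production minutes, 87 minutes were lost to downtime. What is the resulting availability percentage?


Formula: Availability = (Planned Time - Downtime) / Planned Time * 100
Uptime = 486 - 87 = 399 min
Availability = 399 / 486 * 100 = 82.1%

82.1%


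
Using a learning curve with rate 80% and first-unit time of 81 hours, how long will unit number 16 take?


Formula: T_n = T_1 * (learning_rate)^(log2(n)) where learning_rate = rate/100
Doublings = log2(16) = 4
T_n = 81 * 0.8^4
T_n = 81 * 0.4096 = 33.2 hours

33.2 hours


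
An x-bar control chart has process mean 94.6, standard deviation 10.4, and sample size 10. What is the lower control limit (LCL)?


LCL = 94.6 - 3 * 10.4 / sqrt(10)

84.73


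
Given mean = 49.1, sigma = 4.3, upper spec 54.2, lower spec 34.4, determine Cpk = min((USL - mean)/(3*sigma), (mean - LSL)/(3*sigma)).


Cpu = (54.2 - 49.1) / (3 * 4.3) = 0.4
Cpl = (49.1 - 34.4) / (3 * 4.3) = 1.14
Cpk = min(0.4, 1.14) = 0.4

0.4


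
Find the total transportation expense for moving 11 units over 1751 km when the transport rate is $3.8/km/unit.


TC = dist * cost * units = 1751 * 3.8 * 11 = $73191.80

$73191.80


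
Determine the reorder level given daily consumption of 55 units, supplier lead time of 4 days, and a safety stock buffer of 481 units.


Formula: ROP = (Daily Demand * Lead Time) + Safety Stock
Demand during lead time = 55 * 4 = 220 units
ROP = 220 + 481 = 701 units

701 units


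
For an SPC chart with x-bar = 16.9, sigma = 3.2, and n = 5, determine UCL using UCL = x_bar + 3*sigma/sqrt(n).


UCL = 16.9 + 3 * 3.2 / sqrt(5)

21.19


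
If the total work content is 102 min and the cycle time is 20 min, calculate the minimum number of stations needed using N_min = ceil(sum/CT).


Formula: N_min = ceil(Sum of Task Times / Cycle Time)
N_min = ceil(102 min / 20 min) = ceil(5.1)
N_min = 6 stations

6


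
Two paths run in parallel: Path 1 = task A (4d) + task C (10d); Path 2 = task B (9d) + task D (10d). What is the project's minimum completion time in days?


Path 1 = 4 + 10 = 14 days
Path 2 = 9 + 10 = 19 days
Duration = max(14, 19) = 19 days

19 days


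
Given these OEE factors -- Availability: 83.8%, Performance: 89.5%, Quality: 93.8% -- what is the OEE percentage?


Formula: OEE = Availability * Performance * Quality / 10000
A * P = 83.8% * 89.5% / 100 = 75.0%
OEE = 75.0% * 93.8% / 100 = 70.4%

70.4%


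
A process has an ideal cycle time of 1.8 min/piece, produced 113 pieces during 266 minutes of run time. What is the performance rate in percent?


Formula: Performance = (Ideal CT * Total Count) / Run Time * 100
Ideal output time = 1.8 * 113 = 203.4 min
Performance = 203.4 / 266 * 100 = 76.5%

76.5%


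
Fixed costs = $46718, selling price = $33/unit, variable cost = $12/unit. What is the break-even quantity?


Formula: BEQ = Fixed Costs / (Price - Variable Cost)
Contribution margin = $33 - $12 = $21/unit
BEQ = ceil($46718 / $21/unit) = ceil(2224.67) = 2225 units

2225 units


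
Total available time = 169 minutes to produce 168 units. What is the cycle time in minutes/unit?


Formula: CT = Available Time / Number of Units
CT = 169 min / 168 units
CT = 1.01 min/unit

1.01 min/unit


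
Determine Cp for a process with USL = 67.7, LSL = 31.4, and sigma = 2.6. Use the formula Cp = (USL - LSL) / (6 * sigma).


Cp = (67.7 - 31.4) / (6 * 2.6)

2.33


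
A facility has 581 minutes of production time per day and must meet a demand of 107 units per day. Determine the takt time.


Formula: Takt Time = Available Production Time / Customer Demand
Takt = 581 min/day / 107 units/day
Takt = 5.43 min/unit

5.43 min/unit


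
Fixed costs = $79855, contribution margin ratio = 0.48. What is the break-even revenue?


Formula: BER = Fixed Costs / Contribution Margin Ratio
BER = $79855 / 0.48
BER = $166364.58 (to the nearest cent)

$166364.58


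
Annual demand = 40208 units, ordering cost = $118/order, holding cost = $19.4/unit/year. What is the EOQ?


Formula: EOQ = sqrt(2 * D * S / H)
Numerator: 2 * 40208 * 118 = 9489088
2DS/H = 9489088 / 19.4 = 489128.2
EOQ = sqrt(489128.2) = 699.4 units

699.4 units


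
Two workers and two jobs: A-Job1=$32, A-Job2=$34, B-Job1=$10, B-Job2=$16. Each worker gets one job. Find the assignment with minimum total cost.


Option 1: A->1 + B->2 = $32 + $16 = $48
Option 2: A->2 + B->1 = $34 + $10 = $44
Min cost = min($48, $44) = $44

$44


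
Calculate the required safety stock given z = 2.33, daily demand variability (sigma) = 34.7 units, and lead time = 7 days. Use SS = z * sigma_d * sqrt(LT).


Formula: SS = z * sigma_d * sqrt(LT)
sqrt(LT) = sqrt(7) = 2.6458
SS = 2.33 * 34.7 * 2.6458
SS = 213.9 units

213.9 units


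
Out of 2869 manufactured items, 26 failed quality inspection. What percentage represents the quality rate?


Formula: Quality Rate = Good Pieces / Total Pieces * 100
Good pieces = 2869 - 26 = 2843
QR = 2843 / 2869 * 100 = 99.1%

99.1%


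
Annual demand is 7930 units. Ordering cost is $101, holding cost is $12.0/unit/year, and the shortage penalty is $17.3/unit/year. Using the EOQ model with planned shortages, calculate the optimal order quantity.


Formula: EOQ* = sqrt(2DS/H) * sqrt((H+P)/P)
Base EOQ = sqrt(2*7930*101/12.0) = 365.36 units
Correction = sqrt((12.0+17.3)/17.3) = 1.3014
EOQ* = 365.36 * 1.3014 = 475.5 units

475.5 units


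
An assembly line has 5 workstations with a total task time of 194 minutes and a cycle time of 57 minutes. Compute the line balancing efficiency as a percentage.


Formula: Efficiency = Sum of Task Times / (N_stations * CT) * 100
Total station capacity = 5 stations * 57 min = 285 min
Efficiency = 194 / 285 * 100 = 68.1%

68.1%


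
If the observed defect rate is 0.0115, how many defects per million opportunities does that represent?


DPMO = defect_rate * 1000000 = 0.0115 * 1000000

11500


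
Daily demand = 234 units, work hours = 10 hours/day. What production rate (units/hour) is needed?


Formula: Production Rate = Daily Demand / Available Hours
Rate = 234 units/day / 10 hours/day
Rate = 23.4 units/hour

23.4 units/hour


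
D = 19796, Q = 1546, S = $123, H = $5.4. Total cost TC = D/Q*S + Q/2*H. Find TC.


TC = 19796/1546 * 123 + 1546/2 * 5.4

$5749.17


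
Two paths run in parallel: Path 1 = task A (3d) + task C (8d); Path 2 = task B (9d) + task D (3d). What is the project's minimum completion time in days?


Path 1 = 3 + 8 = 11 days
Path 2 = 9 + 3 = 12 days
Duration = max(11, 12) = 12 days

12 days


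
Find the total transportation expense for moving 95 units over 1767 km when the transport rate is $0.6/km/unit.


TC = dist * cost * units = 1767 * 0.6 * 95 = $100719.00

$100719.00


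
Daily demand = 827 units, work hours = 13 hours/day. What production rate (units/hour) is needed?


Formula: Production Rate = Daily Demand / Available Hours
Rate = 827 units/day / 13 hours/day
Rate = 63.6 units/hour

63.6 units/hour


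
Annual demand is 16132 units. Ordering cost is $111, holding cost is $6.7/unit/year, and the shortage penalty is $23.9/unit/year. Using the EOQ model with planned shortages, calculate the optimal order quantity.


Formula: EOQ* = sqrt(2DS/H) * sqrt((H+P)/P)
Base EOQ = sqrt(2*16132*111/6.7) = 731.11 units
Correction = sqrt((6.7+23.9)/23.9) = 1.13152
EOQ* = 731.11 * 1.13152 = 827.3 units

827.3 units


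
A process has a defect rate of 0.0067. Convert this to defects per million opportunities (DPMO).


DPMO = defect_rate * 1000000 = 0.0067 * 1000000

6700


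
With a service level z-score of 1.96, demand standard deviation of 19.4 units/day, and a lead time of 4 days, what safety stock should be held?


Formula: SS = z * sigma_d * sqrt(LT)
sqrt(LT) = sqrt(4) = 2.0
SS = 1.96 * 19.4 * 2.0
SS = 76.0 units

76.0 units
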